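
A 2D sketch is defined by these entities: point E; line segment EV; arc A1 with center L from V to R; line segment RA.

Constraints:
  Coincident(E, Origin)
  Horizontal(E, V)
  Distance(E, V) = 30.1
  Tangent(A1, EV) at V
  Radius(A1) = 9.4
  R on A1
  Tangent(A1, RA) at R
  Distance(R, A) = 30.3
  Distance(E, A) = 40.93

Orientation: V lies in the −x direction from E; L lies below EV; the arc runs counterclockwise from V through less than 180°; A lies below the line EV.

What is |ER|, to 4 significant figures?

40.16

Checks: ∠(LV, VE) = 90.00° ✓; |LV| = 9.400 ✓; |LR| = 9.400 ✓; ∠(LR, RA) = 90.00° ✓; |RA| = 30.30 ✓; |EA| = 40.93 ✓.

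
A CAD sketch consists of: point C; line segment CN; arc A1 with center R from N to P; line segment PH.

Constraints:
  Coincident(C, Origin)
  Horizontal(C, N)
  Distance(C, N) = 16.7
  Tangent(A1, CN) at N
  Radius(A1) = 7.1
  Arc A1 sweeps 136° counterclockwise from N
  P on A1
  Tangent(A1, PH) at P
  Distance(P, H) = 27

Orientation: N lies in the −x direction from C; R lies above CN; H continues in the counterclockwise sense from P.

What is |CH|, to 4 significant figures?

43.95

C is at the origin; CN is horizontal with |CN| = 16.7 and N on the −x side, so N = (-16.70, 0.000). Tangency of A1 to CN means the radius RN is perpendicular to CN, so R = N + (0, 7.1) = (-16.70, 7.100). On A1, N sits at bearing -90° from R; a 136° counterclockwise sweep puts P at bearing 46°, so P = R + 7.1·(cos 46°, sin 46°) = (-11.77, 12.21). Since A1 is tangent to PH there, RP ⟂ PH, so PH runs along (−sin 46°, cos 46°); with |PH| = 27.0, H = (-31.19, 30.96). Then |CH| = |H − C| = 43.95.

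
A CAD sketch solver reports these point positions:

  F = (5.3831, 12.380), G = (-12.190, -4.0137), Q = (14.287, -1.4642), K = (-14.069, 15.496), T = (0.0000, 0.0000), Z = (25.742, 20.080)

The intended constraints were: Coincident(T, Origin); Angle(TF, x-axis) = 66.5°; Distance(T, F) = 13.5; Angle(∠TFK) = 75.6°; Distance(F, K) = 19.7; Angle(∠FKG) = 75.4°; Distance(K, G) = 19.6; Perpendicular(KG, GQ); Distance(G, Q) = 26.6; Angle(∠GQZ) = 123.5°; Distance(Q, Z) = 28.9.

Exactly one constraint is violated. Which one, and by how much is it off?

Distance(Q, Z) = 28.9 — off by 4.50.

T = (0.00, 0.00) ✓; TF at 66.50° ✓; |TF| = 13.50 ✓; ∠TFK = 75.60° ✓; |FK| = 19.70 ✓; ∠FKG = 75.40° ✓; |KG| = 19.60 ✓; ∠(KG, GQ) = 90.00° ✓; |GQ| = 26.60 ✓; ∠GQZ = 123.5° ✓; |QZ| = 24.40 ✗.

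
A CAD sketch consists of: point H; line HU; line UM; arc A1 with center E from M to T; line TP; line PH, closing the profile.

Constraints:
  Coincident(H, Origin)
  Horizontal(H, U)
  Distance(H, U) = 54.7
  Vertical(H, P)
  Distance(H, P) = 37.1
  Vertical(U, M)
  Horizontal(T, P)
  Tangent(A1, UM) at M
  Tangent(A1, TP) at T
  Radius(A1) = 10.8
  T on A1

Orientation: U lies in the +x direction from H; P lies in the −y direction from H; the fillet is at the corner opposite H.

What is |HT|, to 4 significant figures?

57.48

H is at the origin; H and U share the same y with |HU| = 54.7 and U on the +x side, so U = (54.70, 0.000). HP is vertical with |HP| = 37.1 and P on the −y side, so P = (0.000, -37.10). The virtual corner opposite H is at (54.70, -37.10). Since A1 is tangent to UM there, EM ⟂ UM and tangency of A1 to TP means the radius ET is perpendicular to TP, with radius 10.8, so the center E sits 10.8 in from both sides at E = (43.90, -26.30). That places the tangent points at M = (54.70, -26.30) on UM and T = (43.90, -37.10) on TP. Then |HT| = |T − H| = 57.48.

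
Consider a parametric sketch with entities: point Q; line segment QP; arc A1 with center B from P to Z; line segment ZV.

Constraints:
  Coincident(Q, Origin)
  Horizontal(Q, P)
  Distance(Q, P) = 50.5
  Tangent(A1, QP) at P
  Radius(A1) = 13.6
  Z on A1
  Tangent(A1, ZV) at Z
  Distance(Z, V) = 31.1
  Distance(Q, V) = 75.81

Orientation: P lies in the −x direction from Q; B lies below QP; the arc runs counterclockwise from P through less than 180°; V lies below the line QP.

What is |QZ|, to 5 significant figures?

65.795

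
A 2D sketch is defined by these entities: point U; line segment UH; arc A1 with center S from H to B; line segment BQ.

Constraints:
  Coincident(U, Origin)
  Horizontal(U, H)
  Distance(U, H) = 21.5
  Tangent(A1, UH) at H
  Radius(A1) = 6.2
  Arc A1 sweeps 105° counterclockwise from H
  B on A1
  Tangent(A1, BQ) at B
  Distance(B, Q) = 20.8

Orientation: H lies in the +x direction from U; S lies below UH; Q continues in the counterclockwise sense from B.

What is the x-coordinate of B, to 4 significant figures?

15.51

U is at the origin; U and H share the same y with |UH| = 21.5 and H on the +x side, so H = (21.50, 0.000). A1 meets UH tangentially, so SH is at right angles to UH, so S = H + (0, -6.2) = (21.50, -6.200). On A1, H sits at bearing 90° from S; a 105° counterclockwise sweep puts B at bearing 195°, so B = S + 6.2·(cos 195°, sin 195°) = (15.51, -7.805). So B.x = 15.51.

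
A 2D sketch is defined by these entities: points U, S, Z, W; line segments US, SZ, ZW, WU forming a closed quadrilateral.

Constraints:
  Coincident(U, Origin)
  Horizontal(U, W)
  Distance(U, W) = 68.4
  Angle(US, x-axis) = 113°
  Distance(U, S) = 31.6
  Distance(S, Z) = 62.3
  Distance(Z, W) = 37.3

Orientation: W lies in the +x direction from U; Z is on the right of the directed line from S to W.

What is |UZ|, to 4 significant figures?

35.96

Checks: |SZ| = 62.30 ✓; |ZW| = 37.30 ✓.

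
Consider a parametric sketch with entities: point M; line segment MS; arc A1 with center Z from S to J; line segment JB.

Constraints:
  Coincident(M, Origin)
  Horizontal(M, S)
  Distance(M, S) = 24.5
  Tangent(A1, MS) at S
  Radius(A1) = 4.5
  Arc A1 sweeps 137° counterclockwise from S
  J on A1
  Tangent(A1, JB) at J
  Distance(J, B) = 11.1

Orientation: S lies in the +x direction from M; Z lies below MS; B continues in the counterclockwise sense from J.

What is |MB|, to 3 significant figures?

33.3

M is at the origin; M and S share the same y with |MS| = 24.5 and S on the +x side, so S = (24.5, 0.00). A1 meets MS tangentially, so ZS is at right angles to MS, so Z = S + (0, -4.5) = (24.5, -4.50). On A1, S sits at bearing 90° from Z; a 137° counterclockwise sweep puts J at bearing 227°, so J = Z + 4.5·(cos 227°, sin 227°) = (21.4, -7.79). Since A1 is tangent to JB there, ZJ ⟂ JB, so JB runs along (−sin 227°, cos 227°); with |JB| = 11.1, B = (29.5, -15.4). Then |MB| = |B − M| = 33.3.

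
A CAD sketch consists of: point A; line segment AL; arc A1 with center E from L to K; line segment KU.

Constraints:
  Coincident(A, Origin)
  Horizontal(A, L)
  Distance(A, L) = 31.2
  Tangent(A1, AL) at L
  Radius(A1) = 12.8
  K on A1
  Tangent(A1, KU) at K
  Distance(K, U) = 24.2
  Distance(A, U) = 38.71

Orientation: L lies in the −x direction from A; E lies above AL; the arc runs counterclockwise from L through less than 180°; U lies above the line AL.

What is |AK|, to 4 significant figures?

21.68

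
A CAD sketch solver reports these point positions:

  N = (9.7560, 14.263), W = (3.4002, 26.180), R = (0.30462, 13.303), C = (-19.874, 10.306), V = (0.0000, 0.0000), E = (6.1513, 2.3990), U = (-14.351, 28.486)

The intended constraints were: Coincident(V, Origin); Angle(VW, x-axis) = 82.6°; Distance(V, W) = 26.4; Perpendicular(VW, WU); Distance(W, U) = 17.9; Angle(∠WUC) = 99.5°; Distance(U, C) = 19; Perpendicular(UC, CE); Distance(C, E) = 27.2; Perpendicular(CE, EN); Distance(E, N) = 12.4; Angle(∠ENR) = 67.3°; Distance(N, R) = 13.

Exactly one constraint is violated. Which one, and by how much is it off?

Distance(N, R) = 13 — off by 3.50.

V = (0.00, 0.00) ✓; VW at 82.60° ✓; |VW| = 26.40 ✓; ∠(VW, WU) = 90.00° ✓; |WU| = 17.90 ✓; ∠WUC = 99.50° ✓; |UC| = 19.00 ✓; ∠(UC, CE) = 90.00° ✓; |CE| = 27.20 ✓; ∠(CE, EN) = 90.00° ✓; |EN| = 12.40 ✓; ∠ENR = 67.30° ✓; |NR| = 9.500 ✗.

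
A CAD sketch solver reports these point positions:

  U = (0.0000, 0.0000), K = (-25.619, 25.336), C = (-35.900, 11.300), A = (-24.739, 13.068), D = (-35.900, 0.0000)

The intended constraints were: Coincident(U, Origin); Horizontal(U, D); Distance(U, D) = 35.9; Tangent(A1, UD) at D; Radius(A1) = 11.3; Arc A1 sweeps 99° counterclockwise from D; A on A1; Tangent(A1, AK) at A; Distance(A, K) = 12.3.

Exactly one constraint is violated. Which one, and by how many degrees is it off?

Tangent(A1, AK) at A — off by 4.90°.

U = (0.00, 0.00) ✓; U.y = 0.00, D.y = 0.00 ✓; |UD| = 35.90 ✓; ∠(CD, DU) = 90.00° ✓; |CD| = 11.30 ✓; bearing(C→A) − bearing(C→D) = 99.00° ✓; |CA| = 11.30 ✓; ∠(CA, AK) = 94.90° ✗; |AK| = 12.30 ✓.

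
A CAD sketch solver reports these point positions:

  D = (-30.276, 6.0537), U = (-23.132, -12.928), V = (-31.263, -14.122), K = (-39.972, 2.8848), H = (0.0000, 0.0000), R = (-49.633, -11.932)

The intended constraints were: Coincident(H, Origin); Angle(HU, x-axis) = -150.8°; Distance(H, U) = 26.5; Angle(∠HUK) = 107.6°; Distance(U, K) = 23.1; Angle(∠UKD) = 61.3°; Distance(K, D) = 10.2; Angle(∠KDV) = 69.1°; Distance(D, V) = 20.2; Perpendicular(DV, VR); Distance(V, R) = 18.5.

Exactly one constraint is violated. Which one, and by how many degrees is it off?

Perpendicular(DV, VR) — off by 4.00°.

H = (0.00, 0.00) ✓; HU at -150.8° ✓; |HU| = 26.50 ✓; ∠HUK = 107.6° ✓; |UK| = 23.10 ✓; ∠UKD = 61.30° ✓; |KD| = 10.20 ✓; ∠KDV = 69.10° ✓; |DV| = 20.20 ✓; ∠(DV, VR) = 94.00° ✗; |VR| = 18.50 ✓.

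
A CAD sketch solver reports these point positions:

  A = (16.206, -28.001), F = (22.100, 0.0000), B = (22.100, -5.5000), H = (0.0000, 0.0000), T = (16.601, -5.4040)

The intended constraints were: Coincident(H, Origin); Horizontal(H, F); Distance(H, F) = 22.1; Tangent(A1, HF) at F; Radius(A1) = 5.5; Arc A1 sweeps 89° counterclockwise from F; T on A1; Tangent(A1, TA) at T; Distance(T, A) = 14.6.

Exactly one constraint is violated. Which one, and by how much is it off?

Distance(T, A) = 14.6 — off by 8.00.

H = (0.00, 0.00) ✓; H.y = 0.00, F.y = 0.00 ✓; |HF| = 22.10 ✓; ∠(BF, FH) = 90.00° ✓; |BF| = 5.500 ✓; bearing(B→T) − bearing(B→F) = 89.00° ✓; |BT| = 5.500 ✓; ∠(BT, TA) = 90.00° ✓; |TA| = 22.60 ✗.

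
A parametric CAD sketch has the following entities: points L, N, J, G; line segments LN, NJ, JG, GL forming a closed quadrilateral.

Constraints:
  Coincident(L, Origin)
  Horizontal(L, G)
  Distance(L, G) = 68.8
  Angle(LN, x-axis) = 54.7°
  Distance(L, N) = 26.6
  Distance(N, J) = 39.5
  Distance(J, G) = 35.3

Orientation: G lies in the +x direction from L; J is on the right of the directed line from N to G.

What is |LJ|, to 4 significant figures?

37.69

L is at the origin; L and G share the same y with |LG| = 68.8 and G in +x, so G = (68.8, 0). LN runs at 54.7° with |LN| = 26.6, so N = (15.37, 21.71). J is determined by |NJ| = 39.5 and |JG| = 35.3 together: it lies at the intersection of circle(N, 39.5) and circle(G, 35.3). With |NG| = 57.67, the foot of the radical line on NG is 31.56 from N and the perpendicular offset is √(39.5² − 31.56²) = 23.75. Taking the right-of-NG solution: J = (35.67, -12.18).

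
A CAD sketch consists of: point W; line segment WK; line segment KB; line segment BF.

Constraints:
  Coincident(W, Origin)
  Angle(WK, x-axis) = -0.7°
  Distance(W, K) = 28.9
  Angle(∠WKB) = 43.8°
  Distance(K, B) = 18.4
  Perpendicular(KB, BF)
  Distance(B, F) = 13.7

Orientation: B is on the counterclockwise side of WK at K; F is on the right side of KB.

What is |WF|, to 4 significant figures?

33.79

∠WKB = 43.8°, so KB runs at -0.7° + (180° − 43.8°) = 135.5° from the x-axis; with |KB| = 18.4, B = K + 18.4·(cos 135.5°, sin 135.5°) = (15.77, 12.54). The perpendicularity gives BF at right angles to KB; with |BF| = 13.7 on the right of KB, F = B + 13.7·(0.7009, 0.7133) = (25.38, 22.32). Then |WF| = |F − W| = 33.79.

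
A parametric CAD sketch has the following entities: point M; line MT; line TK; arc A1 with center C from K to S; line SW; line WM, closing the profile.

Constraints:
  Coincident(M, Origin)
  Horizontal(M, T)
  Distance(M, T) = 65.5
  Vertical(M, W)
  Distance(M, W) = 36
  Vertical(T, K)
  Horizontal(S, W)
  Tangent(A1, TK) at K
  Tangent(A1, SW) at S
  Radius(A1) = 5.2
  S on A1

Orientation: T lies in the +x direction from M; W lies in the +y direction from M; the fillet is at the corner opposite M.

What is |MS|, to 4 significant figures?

70.23

The virtual corner opposite M is at (65.50, 36.00). The tangent condition forces CK to be normal to TK and the tangent condition forces CS to be normal to SW, with radius 5.2, so the center C sits 5.2 in from both sides at C = (60.30, 30.80). That places the tangent points at K = (65.50, 30.80) on TK and S = (60.30, 36.00) on SW. Then |MS| = |S − M| = 70.23.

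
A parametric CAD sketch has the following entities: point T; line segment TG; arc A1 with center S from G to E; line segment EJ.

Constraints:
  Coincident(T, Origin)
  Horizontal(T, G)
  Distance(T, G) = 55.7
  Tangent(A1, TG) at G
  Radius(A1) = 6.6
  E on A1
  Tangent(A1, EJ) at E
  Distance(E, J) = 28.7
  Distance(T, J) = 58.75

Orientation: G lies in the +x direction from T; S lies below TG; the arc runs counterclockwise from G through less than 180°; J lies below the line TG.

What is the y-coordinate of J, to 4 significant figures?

-34.83

Checks: |SE| = 6.600 ✓; ∠(SE, EJ) = 90.00° ✓; |EJ| = 28.70 ✓; |TJ| = 58.75 ✓.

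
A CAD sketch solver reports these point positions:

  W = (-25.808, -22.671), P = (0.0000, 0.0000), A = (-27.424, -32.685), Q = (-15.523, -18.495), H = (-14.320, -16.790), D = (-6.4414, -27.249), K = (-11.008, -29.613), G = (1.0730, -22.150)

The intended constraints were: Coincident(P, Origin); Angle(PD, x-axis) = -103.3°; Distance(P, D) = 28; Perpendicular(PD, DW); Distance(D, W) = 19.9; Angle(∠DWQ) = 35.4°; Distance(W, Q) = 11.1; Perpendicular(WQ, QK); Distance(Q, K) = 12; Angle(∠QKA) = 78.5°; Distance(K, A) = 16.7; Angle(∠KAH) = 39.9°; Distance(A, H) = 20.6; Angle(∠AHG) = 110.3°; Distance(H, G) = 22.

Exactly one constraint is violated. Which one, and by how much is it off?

Distance(H, G) = 22 — off by 5.70.

P = (0.00, 0.00) ✓; PD at -103.3° ✓; |PD| = 28.00 ✓; ∠(PD, DW) = 90.00° ✓; |DW| = 19.90 ✓; ∠DWQ = 35.40° ✓; |WQ| = 11.10 ✓; ∠(WQ, QK) = 90.00° ✓; |QK| = 12.00 ✓; ∠QKA = 78.50° ✓; |KA| = 16.70 ✓; ∠KAH = 39.90° ✓; |AH| = 20.60 ✓; ∠AHG = 110.3° ✓; |HG| = 16.30 ✗.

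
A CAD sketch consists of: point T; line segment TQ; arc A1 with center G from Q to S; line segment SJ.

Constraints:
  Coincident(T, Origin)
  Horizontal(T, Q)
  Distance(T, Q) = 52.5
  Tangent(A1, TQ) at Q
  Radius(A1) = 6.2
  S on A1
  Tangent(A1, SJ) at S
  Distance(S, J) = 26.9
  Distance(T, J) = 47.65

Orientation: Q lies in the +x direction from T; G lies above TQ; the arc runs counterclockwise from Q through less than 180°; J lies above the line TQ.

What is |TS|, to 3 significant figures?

57.8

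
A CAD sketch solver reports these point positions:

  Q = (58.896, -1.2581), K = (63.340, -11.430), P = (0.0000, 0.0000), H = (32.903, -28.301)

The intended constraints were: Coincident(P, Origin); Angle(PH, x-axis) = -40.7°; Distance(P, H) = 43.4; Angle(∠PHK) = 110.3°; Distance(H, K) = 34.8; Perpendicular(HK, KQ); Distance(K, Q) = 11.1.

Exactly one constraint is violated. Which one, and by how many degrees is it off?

Perpendicular(HK, KQ) — off by 5.40°.

P = (0.00, 0.00) ✓; PH at -40.70° ✓; |PH| = 43.40 ✓; ∠PHK = 110.3° ✓; |HK| = 34.80 ✓; ∠(HK, KQ) = 84.60° ✗; |KQ| = 11.10 ✓.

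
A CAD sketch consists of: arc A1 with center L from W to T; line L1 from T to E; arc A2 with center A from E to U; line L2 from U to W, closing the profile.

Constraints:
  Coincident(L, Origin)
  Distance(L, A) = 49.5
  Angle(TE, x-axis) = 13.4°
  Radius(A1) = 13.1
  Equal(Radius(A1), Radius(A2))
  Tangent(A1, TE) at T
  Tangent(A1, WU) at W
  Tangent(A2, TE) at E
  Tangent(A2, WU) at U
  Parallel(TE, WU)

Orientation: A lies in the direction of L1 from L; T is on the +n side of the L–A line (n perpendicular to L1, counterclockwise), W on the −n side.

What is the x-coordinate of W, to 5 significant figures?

3.0359

The slot axis is L1's direction at 13.4°, so u = (cos 13.4°, sin 13.4°) = (0.97278, 0.23175) and n = (−sin 13.4°, cos 13.4°) = (-0.23175, 0.97278). L is at the origin and A lies 49.5 along u from L, so A = 49.5·u = (48.152, 11.472). Tangency of A1 to both parallel lines with radius 13.1 puts T and W at L ± 13.1·n: T = (-3.0359, 12.743), W = (3.0359, -12.743). So W.x = 3.0359.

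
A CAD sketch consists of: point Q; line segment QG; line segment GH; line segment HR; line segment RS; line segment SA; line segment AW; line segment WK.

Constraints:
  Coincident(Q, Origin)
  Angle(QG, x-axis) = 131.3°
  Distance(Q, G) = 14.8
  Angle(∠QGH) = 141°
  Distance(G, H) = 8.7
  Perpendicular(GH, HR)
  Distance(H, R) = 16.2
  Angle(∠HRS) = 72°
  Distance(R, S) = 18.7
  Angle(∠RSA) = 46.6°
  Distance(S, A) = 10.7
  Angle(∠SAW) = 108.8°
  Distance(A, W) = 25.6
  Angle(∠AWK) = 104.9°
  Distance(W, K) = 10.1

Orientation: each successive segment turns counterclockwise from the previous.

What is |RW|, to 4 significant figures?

12.27

Q is at the origin; QG runs at 131.3° with length 14.8, so G = (-9.768, 11.12). ∠QGH = 141.0° gives GH at 170.3° from the x-axis; with |GH| = 8.7, H = (-18.34, 12.58). GH is perpendicular to HR, so HR runs at -99.70°; with |HR| = 16.2, R = (-21.07, -3.384). ∠HRS = 72.0° gives RS at 8.300° from the x-axis; with |RS| = 18.7, S = (-2.569, -0.6844). ∠RSA = 46.6° gives SA at 141.7° from the x-axis; with |SA| = 10.7, A = (-10.97, 5.947). ∠SAW = 108.8° gives AW at -147.1° from the x-axis; with |AW| = 25.6, W = (-32.46, -7.958). Then |RW| = |W − R| = 12.27.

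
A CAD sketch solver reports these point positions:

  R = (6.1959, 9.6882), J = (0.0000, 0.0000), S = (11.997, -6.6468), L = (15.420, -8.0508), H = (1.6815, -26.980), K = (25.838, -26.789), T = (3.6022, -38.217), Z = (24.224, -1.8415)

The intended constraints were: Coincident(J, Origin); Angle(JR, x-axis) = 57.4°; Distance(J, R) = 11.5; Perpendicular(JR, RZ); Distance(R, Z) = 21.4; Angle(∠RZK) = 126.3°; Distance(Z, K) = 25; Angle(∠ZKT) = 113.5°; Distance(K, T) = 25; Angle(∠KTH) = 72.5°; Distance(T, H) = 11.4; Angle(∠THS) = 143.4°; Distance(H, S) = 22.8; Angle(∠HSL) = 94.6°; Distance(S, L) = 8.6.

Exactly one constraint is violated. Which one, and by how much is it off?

Distance(S, L) = 8.6 — off by 4.90.

J = (0.00, 0.00) ✓; JR at 57.40° ✓; |JR| = 11.50 ✓; ∠(JR, RZ) = 90.00° ✓; |RZ| = 21.40 ✓; ∠RZK = 126.3° ✓; |ZK| = 25.00 ✓; ∠ZKT = 113.5° ✓; |KT| = 25.00 ✓; ∠KTH = 72.50° ✓; |TH| = 11.40 ✓; ∠THS = 143.4° ✓; |HS| = 22.80 ✓; ∠HSL = 94.60° ✓; |SL| = 3.700 ✗.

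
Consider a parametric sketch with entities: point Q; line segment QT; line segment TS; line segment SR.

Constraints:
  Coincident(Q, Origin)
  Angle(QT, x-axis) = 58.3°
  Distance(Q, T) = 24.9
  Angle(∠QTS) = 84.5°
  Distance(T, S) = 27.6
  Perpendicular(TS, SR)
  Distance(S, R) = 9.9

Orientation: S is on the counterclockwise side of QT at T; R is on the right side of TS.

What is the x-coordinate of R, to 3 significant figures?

-7.31

∠QTS = 84.5°, so TS runs at 58.3° + (180° − 84.5°) = 154° from the x-axis; with |TS| = 27.6, S = T + 27.6·(cos 154°, sin 154°) = (-11.7, 33.4). TS ⟂ SR; with |SR| = 9.9 on the right of TS, R = S + 9.9·(0.442, 0.897) = (-7.31, 42.3). So R.x = -7.31.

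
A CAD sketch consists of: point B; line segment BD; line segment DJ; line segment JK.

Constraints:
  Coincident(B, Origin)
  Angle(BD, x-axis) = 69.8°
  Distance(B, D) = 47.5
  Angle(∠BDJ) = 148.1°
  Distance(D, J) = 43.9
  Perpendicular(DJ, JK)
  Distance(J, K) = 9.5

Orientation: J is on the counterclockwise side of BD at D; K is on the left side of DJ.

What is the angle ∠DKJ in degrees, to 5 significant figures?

77.789°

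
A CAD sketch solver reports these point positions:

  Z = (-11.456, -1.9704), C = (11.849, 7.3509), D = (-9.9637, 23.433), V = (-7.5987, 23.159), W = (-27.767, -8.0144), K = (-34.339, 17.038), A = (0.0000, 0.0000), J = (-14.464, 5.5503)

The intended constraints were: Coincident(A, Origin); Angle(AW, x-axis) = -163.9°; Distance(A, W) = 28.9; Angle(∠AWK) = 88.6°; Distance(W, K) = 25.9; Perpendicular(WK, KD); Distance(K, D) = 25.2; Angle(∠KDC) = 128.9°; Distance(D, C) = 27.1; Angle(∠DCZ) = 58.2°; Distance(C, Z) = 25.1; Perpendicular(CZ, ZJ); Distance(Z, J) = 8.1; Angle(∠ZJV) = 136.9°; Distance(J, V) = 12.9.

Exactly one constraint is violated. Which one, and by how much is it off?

Distance(J, V) = 12.9 — off by 6.00.

A = (0.00, 0.00) ✓; AW at -163.9° ✓; |AW| = 28.90 ✓; ∠AWK = 88.60° ✓; |WK| = 25.90 ✓; ∠(WK, KD) = 90.00° ✓; |KD| = 25.20 ✓; ∠KDC = 128.9° ✓; |DC| = 27.10 ✓; ∠DCZ = 58.20° ✓; |CZ| = 25.10 ✓; ∠(CZ, ZJ) = 90.00° ✓; |ZJ| = 8.100 ✓; ∠ZJV = 136.9° ✓; |JV| = 18.90 ✗.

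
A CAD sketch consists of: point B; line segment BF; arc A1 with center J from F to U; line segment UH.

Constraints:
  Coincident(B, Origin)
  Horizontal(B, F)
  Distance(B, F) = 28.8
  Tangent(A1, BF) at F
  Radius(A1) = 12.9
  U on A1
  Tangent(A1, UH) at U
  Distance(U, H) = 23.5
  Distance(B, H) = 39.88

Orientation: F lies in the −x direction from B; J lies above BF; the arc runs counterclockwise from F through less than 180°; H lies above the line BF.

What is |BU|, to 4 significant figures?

20.54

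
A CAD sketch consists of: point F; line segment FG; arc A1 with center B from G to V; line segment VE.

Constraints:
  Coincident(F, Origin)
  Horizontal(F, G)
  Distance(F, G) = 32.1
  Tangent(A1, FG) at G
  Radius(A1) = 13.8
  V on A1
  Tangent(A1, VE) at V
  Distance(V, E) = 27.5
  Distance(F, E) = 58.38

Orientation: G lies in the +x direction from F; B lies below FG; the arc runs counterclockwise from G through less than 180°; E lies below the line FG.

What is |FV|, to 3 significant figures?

30.9

Checks: |BV| = 13.80 ✓; ∠(BV, VE) = 90.00° ✓; |VE| = 27.50 ✓; |FE| = 58.38 ✓.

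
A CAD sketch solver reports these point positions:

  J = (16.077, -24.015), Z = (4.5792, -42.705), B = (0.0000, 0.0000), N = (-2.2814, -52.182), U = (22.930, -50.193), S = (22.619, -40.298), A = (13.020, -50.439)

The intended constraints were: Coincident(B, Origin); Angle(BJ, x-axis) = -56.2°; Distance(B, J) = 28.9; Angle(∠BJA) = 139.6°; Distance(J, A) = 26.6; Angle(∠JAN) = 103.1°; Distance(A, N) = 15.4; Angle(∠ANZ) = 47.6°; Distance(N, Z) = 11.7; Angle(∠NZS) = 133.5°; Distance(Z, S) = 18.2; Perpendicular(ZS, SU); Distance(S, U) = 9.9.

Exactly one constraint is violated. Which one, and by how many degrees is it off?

Perpendicular(ZS, SU) — off by 5.80°.

B = (0.00, 0.00) ✓; BJ at -56.20° ✓; |BJ| = 28.90 ✓; ∠BJA = 139.6° ✓; |JA| = 26.60 ✓; ∠JAN = 103.1° ✓; |AN| = 15.40 ✓; ∠ANZ = 47.60° ✓; |NZ| = 11.70 ✓; ∠NZS = 133.5° ✓; |ZS| = 18.20 ✓; ∠(ZS, SU) = 95.80° ✗; |SU| = 9.900 ✓.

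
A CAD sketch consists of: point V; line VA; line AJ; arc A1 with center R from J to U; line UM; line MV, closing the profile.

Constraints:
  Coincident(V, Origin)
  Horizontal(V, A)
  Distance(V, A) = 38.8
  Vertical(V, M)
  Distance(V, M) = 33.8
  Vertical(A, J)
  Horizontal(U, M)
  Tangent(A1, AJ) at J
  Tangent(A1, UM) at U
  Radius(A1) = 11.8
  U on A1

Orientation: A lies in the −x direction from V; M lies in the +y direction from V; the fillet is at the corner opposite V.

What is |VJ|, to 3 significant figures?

44.6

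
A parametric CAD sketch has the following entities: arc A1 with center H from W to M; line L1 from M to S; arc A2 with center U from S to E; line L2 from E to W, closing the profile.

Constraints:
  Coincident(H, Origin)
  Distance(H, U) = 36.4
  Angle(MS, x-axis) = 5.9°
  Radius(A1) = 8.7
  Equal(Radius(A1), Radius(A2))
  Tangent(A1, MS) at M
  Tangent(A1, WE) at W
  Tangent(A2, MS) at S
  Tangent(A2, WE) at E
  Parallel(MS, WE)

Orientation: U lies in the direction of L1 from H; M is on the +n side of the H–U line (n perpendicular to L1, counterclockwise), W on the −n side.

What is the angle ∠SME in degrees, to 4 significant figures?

25.55°

The slot axis is L1's direction at 5.9°, so u = (cos 5.9°, sin 5.9°) = (0.9947, 0.1028) and n = (−sin 5.9°, cos 5.9°) = (-0.1028, 0.9947). H is at the origin and U lies 36.4 along u from H, so U = 36.4·u = (36.21, 3.742). Tangency of A1 to both parallel lines with radius 8.7 puts M and W at H ± 8.7·n: M = (-0.8943, 8.654), W = (0.8943, -8.654). Equal radii place S and E the same way about U: S = U + 8.7·n = (35.31, 12.40), E = U − 8.7·n = (37.10, -4.912). Then cos ∠SME = MS·ME / (|MS||ME|), giving 25.55°.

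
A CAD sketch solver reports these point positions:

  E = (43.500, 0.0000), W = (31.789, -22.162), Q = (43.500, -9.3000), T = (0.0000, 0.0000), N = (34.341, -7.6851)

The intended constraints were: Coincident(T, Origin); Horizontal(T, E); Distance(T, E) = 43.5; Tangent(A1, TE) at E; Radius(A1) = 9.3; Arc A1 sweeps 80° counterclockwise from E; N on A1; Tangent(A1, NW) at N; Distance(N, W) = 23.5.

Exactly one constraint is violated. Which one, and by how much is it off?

Distance(N, W) = 23.5 — off by 8.80.

T = (0.00, 0.00) ✓; T.y = 0.00, E.y = 0.00 ✓; |TE| = 43.50 ✓; ∠(QE, ET) = 90.00° ✓; |QE| = 9.300 ✓; bearing(Q→N) − bearing(Q→E) = 80.00° ✓; |QN| = 9.300 ✓; ∠(QN, NW) = 90.00° ✓; |NW| = 14.70 ✗.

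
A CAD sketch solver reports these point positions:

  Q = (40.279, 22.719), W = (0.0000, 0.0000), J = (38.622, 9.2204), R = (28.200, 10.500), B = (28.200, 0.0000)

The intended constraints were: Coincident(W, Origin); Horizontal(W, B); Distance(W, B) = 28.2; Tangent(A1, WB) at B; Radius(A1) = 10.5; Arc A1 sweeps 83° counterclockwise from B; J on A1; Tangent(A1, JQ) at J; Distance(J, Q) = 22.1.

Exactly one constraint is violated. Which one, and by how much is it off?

Distance(J, Q) = 22.1 — off by 8.50.

W = (0.00, 0.00) ✓; W.y = 0.00, B.y = 0.00 ✓; |WB| = 28.20 ✓; ∠(RB, BW) = 90.00° ✓; |RB| = 10.50 ✓; bearing(R→J) − bearing(R→B) = 83.00° ✓; |RJ| = 10.50 ✓; ∠(RJ, JQ) = 90.00° ✓; |JQ| = 13.60 ✗.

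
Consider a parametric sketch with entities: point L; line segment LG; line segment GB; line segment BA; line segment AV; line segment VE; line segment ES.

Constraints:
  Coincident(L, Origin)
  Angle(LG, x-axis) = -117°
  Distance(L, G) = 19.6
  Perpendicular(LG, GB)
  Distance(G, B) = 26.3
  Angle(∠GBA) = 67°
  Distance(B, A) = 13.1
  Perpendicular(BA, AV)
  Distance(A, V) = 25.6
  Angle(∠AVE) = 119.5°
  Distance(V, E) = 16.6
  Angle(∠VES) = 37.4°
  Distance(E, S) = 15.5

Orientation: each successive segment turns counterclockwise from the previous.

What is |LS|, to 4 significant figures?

23.77

L is at the origin; LG runs at -117.0° with length 19.6, so G = (-8.898, -17.46). LG is perpendicular to GB, so GB runs at -27.00°; with |GB| = 26.3, B = (14.54, -29.40). ∠GBA = 67.0° gives BA at 86.00° from the x-axis; with |BA| = 13.1, A = (15.45, -16.34). The perpendicularity gives AV at right angles to BA, so AV runs at 176.0°; with |AV| = 25.6, V = (-10.09, -14.55). ∠AVE = 119.5° gives VE at -123.5° from the x-axis; with |VE| = 16.6, E = (-19.25, -28.39). ∠VES = 37.4° gives ES at 19.10° from the x-axis; with |ES| = 15.5, S = (-4.604, -23.32). Then |LS| = |S − L| = 23.77.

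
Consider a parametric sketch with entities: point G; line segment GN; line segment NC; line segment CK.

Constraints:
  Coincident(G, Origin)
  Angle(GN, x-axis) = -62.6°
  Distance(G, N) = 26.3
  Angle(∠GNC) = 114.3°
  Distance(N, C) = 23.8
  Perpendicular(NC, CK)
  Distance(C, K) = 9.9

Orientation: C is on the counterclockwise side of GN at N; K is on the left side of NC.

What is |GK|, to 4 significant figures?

37.37

G is at the origin; GN runs at -62.6° with length 26.3, so N = 26.3·(cos -62.6°, sin -62.6°) = (12.10, -23.35). ∠GNC = 114.3°, so NC runs at -62.6° + (180° − 114.3°) = 3.100° from the x-axis; with |NC| = 23.8, C = N + 23.8·(cos 3.100°, sin 3.100°) = (35.87, -22.06). The perpendicularity gives CK at right angles to NC; with |CK| = 9.9 on the left of NC, K = C + 9.9·(-0.05408, 0.9985) = (35.33, -12.18). Then |GK| = |K − G| = 37.37.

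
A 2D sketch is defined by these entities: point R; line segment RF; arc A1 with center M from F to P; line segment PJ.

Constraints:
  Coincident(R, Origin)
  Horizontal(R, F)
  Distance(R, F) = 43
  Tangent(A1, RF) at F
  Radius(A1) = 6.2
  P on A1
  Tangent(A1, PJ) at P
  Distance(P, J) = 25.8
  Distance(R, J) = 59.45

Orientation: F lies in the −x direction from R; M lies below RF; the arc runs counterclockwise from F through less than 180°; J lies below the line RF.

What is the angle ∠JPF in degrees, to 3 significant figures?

136°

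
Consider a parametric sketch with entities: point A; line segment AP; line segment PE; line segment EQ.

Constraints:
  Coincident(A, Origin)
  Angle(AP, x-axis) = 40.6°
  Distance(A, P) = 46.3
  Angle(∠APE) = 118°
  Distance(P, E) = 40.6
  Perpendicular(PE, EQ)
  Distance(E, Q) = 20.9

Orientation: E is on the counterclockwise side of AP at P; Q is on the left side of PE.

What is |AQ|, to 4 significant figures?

65.46

A is at the origin; AP runs at 40.6° with length 46.3, so P = 46.3·(cos 40.6°, sin 40.6°) = (35.15, 30.13). ∠APE = 118.0°, so PE runs at 40.6° + (180° − 118.0°) = 102.6° from the x-axis; with |PE| = 40.6, E = P + 40.6·(cos 102.6°, sin 102.6°) = (26.30, 69.75). The perpendicularity gives EQ at right angles to PE; with |EQ| = 20.9 on the left of PE, Q = E + 20.9·(-0.9759, -0.2181) = (5.901, 65.19). Then |AQ| = |Q − A| = 65.46.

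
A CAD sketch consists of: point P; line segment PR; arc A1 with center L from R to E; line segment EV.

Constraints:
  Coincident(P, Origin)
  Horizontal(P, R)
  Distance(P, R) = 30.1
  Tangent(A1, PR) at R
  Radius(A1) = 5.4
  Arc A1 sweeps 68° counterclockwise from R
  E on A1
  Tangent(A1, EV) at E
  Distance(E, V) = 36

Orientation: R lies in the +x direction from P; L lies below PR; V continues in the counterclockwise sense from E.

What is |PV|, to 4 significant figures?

38.54

P is at the origin; PR is horizontal with |PR| = 30.1 and R on the +x side, so R = (30.10, 0.000). The tangent condition forces LR to be normal to PR, so L = R + (0, -5.4) = (30.10, -5.400). On A1, R sits at bearing 90° from L; a 68° counterclockwise sweep puts E at bearing 158°, so E = L + 5.4·(cos 158°, sin 158°) = (25.09, -3.377). Since A1 is tangent to EV there, LE ⟂ EV, so EV runs along (−sin 158°, cos 158°); with |EV| = 36.0, V = (11.61, -36.76). Then |PV| = |V − P| = 38.54.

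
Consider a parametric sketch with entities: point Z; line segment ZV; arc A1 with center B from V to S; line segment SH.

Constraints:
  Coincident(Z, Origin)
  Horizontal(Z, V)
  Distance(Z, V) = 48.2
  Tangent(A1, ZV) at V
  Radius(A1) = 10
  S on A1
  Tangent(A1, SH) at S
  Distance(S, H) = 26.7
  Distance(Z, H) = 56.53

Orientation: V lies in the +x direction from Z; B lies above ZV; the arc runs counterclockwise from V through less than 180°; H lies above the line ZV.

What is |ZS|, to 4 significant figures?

58.65

Checks: Z.y = 0.00, V.y = 0.00 ✓; |BS| = 10.00 ✓; ∠(BS, SH) = 90.00° ✓; |SH| = 26.70 ✓; |ZH| = 56.53 ✓.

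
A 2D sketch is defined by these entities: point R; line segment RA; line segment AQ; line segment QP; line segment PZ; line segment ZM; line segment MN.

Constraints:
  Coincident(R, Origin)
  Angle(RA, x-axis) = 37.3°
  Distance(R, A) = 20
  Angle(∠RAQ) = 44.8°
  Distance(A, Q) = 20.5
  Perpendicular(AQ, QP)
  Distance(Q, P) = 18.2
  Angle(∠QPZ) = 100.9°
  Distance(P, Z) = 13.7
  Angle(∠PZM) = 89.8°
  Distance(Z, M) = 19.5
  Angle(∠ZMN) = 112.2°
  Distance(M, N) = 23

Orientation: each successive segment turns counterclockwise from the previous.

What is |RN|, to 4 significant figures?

26.38

R is at the origin; RA runs at 37.3° with length 20.0, so A = (15.91, 12.12). ∠RAQ = 44.8° gives AQ at 172.5° from the x-axis; with |AQ| = 20.5, Q = (-4.415, 14.80). AQ ⟂ QP, so QP runs at -97.50°; with |QP| = 18.2, P = (-6.791, -3.249). ∠QPZ = 100.9° gives PZ at -18.40° from the x-axis; with |PZ| = 13.7, Z = (6.209, -7.573). ∠PZM = 89.8° gives ZM at 71.80° from the x-axis; with |ZM| = 19.5, M = (12.30, 10.95). ∠ZMN = 112.2° gives MN at 139.6° from the x-axis; with |MN| = 23.0, N = (-5.216, 25.86). Then |RN| = |N − R| = 26.38.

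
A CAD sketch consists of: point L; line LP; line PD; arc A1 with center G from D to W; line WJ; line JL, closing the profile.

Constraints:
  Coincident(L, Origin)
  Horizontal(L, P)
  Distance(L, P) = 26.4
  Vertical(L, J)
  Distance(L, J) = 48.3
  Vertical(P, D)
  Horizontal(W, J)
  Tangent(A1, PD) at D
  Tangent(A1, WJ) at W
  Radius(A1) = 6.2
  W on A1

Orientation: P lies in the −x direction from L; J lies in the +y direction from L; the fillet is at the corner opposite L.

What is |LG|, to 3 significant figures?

46.7

L and J share the same x with |LJ| = 48.3 and J on the +y side, so J = (0.00, 48.3). The virtual corner opposite L is at (-26.4, 48.3). Since A1 is tangent to PD there, GD ⟂ PD and A1 meets WJ tangentially, so GW is at right angles to WJ, with radius 6.2, so the center G sits 6.2 in from both sides at G = (-20.2, 42.1). Then |LG| = |G − L| = 46.7.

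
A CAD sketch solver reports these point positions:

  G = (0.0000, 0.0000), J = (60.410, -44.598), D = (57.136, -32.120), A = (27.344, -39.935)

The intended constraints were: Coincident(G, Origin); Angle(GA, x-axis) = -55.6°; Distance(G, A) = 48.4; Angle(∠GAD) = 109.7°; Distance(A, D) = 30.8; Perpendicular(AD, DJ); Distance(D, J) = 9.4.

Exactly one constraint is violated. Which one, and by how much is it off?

Distance(D, J) = 9.4 — off by 3.50.

G = (0.00, 0.00) ✓; GA at -55.60° ✓; |GA| = 48.40 ✓; ∠GAD = 109.7° ✓; |AD| = 30.80 ✓; ∠(AD, DJ) = 90.00° ✓; |DJ| = 12.90 ✗.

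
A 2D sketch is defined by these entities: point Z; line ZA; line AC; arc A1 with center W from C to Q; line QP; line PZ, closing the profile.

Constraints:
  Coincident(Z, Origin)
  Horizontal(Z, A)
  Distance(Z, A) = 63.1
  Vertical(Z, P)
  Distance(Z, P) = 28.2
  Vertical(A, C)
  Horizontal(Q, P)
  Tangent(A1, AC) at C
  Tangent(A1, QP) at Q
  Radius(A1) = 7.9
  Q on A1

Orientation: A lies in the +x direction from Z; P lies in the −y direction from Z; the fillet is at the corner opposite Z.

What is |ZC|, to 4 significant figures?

66.28

Z is at the origin; Z and A share the same y with |ZA| = 63.1 and A on the +x side, so A = (63.10, 0.000). Z and P share the same x with |ZP| = 28.2 and P on the −y side, so P = (0.000, -28.20). The virtual corner opposite Z is at (63.10, -28.20). The tangent condition forces WC to be normal to AC and tangency of A1 to QP means the radius WQ is perpendicular to QP, with radius 7.9, so the center W sits 7.9 in from both sides at W = (55.20, -20.30). That places the tangent points at C = (63.10, -20.30) on AC and Q = (55.20, -28.20) on QP. Then |ZC| = |C − Z| = 66.28.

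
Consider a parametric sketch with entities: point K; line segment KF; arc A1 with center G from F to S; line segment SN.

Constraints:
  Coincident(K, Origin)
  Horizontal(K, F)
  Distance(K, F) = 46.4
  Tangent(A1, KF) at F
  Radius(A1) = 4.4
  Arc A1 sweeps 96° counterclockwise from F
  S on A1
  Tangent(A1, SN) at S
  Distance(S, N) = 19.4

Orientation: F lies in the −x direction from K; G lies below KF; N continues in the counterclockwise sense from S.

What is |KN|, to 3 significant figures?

54.4

On A1, F sits at bearing 90° from G; a 96° counterclockwise sweep puts S at bearing 186°, so S = G + 4.4·(cos 186°, sin 186°) = (-50.8, -4.86). Since A1 is tangent to SN there, GS ⟂ SN, so SN runs along (−sin 186°, cos 186°); with |SN| = 19.4, N = (-48.7, -24.2). Then |KN| = |N − K| = 54.4.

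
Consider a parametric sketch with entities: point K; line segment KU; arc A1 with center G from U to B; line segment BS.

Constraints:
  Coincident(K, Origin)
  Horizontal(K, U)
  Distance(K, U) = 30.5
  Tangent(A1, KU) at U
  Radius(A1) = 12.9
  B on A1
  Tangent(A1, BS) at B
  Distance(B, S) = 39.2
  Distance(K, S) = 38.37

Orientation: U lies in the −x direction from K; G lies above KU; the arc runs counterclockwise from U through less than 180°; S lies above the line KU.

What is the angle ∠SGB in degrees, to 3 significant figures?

71.8°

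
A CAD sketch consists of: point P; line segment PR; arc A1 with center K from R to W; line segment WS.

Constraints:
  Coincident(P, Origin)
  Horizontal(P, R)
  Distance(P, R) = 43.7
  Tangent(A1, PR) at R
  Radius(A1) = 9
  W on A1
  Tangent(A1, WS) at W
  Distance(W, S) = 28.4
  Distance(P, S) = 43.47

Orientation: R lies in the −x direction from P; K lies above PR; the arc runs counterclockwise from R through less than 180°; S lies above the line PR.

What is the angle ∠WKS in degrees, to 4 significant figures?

72.42°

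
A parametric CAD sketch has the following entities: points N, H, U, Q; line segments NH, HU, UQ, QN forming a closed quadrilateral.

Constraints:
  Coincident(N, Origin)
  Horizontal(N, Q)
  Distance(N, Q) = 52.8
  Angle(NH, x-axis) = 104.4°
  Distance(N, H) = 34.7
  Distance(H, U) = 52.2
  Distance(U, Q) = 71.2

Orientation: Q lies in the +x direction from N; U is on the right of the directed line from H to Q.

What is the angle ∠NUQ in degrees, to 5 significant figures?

33.637°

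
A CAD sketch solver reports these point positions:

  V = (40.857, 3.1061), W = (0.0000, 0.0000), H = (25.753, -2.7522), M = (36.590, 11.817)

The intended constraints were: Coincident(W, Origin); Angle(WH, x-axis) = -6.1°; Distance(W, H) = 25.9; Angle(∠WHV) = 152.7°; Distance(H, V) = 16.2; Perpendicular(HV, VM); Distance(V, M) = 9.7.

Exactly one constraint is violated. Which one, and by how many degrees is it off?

Perpendicular(HV, VM) — off by 4.90°.

W = (0.00, 0.00) ✓; WH at -6.100° ✓; |WH| = 25.90 ✓; ∠WHV = 152.7° ✓; |HV| = 16.20 ✓; ∠(HV, VM) = 94.90° ✗; |VM| = 9.700 ✓.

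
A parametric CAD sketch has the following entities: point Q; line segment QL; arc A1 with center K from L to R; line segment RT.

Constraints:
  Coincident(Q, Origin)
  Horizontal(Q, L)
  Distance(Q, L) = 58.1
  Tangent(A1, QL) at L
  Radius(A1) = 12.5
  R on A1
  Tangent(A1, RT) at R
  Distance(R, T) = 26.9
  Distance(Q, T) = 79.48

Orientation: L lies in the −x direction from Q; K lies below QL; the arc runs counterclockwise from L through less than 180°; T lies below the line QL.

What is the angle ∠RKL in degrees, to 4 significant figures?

94.35°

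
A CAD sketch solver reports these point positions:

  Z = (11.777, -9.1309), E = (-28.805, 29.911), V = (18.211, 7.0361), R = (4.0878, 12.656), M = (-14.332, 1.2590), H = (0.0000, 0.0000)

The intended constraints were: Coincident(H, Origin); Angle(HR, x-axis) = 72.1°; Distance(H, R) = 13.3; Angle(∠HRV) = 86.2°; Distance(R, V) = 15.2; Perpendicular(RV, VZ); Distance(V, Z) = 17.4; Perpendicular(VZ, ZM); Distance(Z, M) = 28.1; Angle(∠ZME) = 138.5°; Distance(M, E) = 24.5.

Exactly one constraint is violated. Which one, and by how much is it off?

Distance(M, E) = 24.5 — off by 7.60.

H = (0.00, 0.00) ✓; HR at 72.10° ✓; |HR| = 13.30 ✓; ∠HRV = 86.20° ✓; |RV| = 15.20 ✓; ∠(RV, VZ) = 90.00° ✓; |VZ| = 17.40 ✓; ∠(VZ, ZM) = 90.00° ✓; |ZM| = 28.10 ✓; ∠ZME = 138.5° ✓; |ME| = 32.10 ✗.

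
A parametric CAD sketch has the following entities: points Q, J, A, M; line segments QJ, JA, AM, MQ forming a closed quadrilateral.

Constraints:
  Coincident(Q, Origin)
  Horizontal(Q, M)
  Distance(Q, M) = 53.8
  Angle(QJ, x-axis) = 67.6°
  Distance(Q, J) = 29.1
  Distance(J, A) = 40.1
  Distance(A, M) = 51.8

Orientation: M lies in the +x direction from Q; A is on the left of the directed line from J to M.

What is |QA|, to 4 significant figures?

66.73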